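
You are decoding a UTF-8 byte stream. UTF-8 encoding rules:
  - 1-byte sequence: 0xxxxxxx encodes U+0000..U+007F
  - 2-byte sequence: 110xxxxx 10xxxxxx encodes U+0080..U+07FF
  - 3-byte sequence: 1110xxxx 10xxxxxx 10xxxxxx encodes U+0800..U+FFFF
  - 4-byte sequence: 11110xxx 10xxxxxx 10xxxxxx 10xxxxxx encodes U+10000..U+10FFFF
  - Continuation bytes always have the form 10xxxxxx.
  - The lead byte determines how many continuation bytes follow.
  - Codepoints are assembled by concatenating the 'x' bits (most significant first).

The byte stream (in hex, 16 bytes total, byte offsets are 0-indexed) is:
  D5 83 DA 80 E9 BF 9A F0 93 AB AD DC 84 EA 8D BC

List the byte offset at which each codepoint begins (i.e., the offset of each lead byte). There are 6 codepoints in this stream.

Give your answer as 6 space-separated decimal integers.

Answer: 0 2 4 7 11 13

Derivation:
Byte[0]=D5: 2-byte lead, need 1 cont bytes. acc=0x15
Byte[1]=83: continuation. acc=(acc<<6)|0x03=0x543
Completed: cp=U+0543 (starts at byte 0)
Byte[2]=DA: 2-byte lead, need 1 cont bytes. acc=0x1A
Byte[3]=80: continuation. acc=(acc<<6)|0x00=0x680
Completed: cp=U+0680 (starts at byte 2)
Byte[4]=E9: 3-byte lead, need 2 cont bytes. acc=0x9
Byte[5]=BF: continuation. acc=(acc<<6)|0x3F=0x27F
Byte[6]=9A: continuation. acc=(acc<<6)|0x1A=0x9FDA
Completed: cp=U+9FDA (starts at byte 4)
Byte[7]=F0: 4-byte lead, need 3 cont bytes. acc=0x0
Byte[8]=93: continuation. acc=(acc<<6)|0x13=0x13
Byte[9]=AB: continuation. acc=(acc<<6)|0x2B=0x4EB
Byte[10]=AD: continuation. acc=(acc<<6)|0x2D=0x13AED
Completed: cp=U+13AED (starts at byte 7)
Byte[11]=DC: 2-byte lead, need 1 cont bytes. acc=0x1C
Byte[12]=84: continuation. acc=(acc<<6)|0x04=0x704
Completed: cp=U+0704 (starts at byte 11)
Byte[13]=EA: 3-byte lead, need 2 cont bytes. acc=0xA
Byte[14]=8D: continuation. acc=(acc<<6)|0x0D=0x28D
Byte[15]=BC: continuation. acc=(acc<<6)|0x3C=0xA37C
Completed: cp=U+A37C (starts at byte 13)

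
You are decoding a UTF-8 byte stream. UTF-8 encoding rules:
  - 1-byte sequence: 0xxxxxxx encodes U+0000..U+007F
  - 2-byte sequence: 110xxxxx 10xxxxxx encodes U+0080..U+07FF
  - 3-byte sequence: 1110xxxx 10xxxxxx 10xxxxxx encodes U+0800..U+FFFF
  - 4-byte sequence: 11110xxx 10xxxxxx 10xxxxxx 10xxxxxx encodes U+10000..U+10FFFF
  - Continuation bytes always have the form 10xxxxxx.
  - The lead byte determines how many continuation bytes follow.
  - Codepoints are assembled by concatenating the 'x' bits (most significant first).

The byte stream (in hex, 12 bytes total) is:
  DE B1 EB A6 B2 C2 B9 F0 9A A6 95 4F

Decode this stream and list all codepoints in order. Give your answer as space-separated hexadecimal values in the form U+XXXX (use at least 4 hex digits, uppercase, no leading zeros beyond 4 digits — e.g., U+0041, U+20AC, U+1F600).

Answer: U+07B1 U+B9B2 U+00B9 U+1A995 U+004F

Derivation:
Byte[0]=DE: 2-byte lead, need 1 cont bytes. acc=0x1E
Byte[1]=B1: continuation. acc=(acc<<6)|0x31=0x7B1
Completed: cp=U+07B1 (starts at byte 0)
Byte[2]=EB: 3-byte lead, need 2 cont bytes. acc=0xB
Byte[3]=A6: continuation. acc=(acc<<6)|0x26=0x2E6
Byte[4]=B2: continuation. acc=(acc<<6)|0x32=0xB9B2
Completed: cp=U+B9B2 (starts at byte 2)
Byte[5]=C2: 2-byte lead, need 1 cont bytes. acc=0x2
Byte[6]=B9: continuation. acc=(acc<<6)|0x39=0xB9
Completed: cp=U+00B9 (starts at byte 5)
Byte[7]=F0: 4-byte lead, need 3 cont bytes. acc=0x0
Byte[8]=9A: continuation. acc=(acc<<6)|0x1A=0x1A
Byte[9]=A6: continuation. acc=(acc<<6)|0x26=0x6A6
Byte[10]=95: continuation. acc=(acc<<6)|0x15=0x1A995
Completed: cp=U+1A995 (starts at byte 7)
Byte[11]=4F: 1-byte ASCII. cp=U+004F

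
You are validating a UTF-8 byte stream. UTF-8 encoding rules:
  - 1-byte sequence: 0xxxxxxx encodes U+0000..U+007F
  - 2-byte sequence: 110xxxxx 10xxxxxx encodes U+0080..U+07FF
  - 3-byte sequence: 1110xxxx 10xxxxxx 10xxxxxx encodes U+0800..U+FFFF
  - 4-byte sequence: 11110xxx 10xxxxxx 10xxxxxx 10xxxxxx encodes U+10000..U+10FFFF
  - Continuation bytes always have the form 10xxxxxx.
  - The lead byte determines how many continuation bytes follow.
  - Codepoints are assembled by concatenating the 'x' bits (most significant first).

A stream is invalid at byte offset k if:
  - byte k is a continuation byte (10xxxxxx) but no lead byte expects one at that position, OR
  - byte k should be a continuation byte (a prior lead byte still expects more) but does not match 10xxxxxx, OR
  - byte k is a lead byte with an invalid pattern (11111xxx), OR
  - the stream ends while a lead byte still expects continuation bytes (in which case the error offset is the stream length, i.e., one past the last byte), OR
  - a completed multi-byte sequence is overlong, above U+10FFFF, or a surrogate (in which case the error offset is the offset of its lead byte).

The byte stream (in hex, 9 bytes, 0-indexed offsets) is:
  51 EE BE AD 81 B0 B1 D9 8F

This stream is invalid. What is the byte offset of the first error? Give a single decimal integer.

Answer: 4

Derivation:
Byte[0]=51: 1-byte ASCII. cp=U+0051
Byte[1]=EE: 3-byte lead, need 2 cont bytes. acc=0xE
Byte[2]=BE: continuation. acc=(acc<<6)|0x3E=0x3BE
Byte[3]=AD: continuation. acc=(acc<<6)|0x2D=0xEFAD
Completed: cp=U+EFAD (starts at byte 1)
Byte[4]=81: INVALID lead byte (not 0xxx/110x/1110/11110)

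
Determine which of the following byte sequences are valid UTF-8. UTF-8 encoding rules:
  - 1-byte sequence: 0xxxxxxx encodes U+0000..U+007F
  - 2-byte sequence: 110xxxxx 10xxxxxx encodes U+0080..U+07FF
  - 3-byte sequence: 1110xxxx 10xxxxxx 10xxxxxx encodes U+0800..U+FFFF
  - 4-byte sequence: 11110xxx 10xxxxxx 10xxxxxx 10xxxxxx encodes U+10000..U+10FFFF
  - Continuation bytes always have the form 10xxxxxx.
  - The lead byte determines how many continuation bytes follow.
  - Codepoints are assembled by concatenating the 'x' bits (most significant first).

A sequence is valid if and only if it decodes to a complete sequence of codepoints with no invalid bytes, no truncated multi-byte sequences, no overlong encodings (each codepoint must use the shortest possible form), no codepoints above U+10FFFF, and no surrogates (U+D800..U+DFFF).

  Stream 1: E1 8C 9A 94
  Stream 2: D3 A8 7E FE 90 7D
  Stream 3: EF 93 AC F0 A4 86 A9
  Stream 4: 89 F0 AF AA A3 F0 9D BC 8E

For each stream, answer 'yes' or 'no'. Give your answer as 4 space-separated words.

Answer: no no yes no

Derivation:
Stream 1: error at byte offset 3. INVALID
Stream 2: error at byte offset 3. INVALID
Stream 3: decodes cleanly. VALID
Stream 4: error at byte offset 0. INVALID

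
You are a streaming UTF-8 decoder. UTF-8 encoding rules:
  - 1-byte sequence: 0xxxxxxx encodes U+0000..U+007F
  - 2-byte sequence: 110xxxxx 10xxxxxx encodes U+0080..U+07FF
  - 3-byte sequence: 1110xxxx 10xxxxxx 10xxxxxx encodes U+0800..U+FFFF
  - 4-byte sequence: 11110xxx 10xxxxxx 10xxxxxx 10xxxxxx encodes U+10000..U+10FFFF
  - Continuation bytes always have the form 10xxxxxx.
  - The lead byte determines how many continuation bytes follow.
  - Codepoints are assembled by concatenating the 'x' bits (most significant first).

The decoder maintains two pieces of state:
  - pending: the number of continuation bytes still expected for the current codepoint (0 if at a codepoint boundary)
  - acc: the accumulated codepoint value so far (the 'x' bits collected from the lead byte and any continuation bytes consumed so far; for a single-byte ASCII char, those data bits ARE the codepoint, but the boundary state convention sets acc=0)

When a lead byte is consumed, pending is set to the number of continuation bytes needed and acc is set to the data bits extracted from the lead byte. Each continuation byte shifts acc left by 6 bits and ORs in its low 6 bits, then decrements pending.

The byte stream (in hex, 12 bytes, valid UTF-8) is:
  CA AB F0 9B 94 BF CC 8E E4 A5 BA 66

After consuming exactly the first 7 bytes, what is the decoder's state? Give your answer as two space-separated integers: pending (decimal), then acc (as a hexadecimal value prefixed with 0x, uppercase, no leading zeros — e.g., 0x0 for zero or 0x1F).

Byte[0]=CA: 2-byte lead. pending=1, acc=0xA
Byte[1]=AB: continuation. acc=(acc<<6)|0x2B=0x2AB, pending=0
Byte[2]=F0: 4-byte lead. pending=3, acc=0x0
Byte[3]=9B: continuation. acc=(acc<<6)|0x1B=0x1B, pending=2
Byte[4]=94: continuation. acc=(acc<<6)|0x14=0x6D4, pending=1
Byte[5]=BF: continuation. acc=(acc<<6)|0x3F=0x1B53F, pending=0
Byte[6]=CC: 2-byte lead. pending=1, acc=0xC

Answer: 1 0xC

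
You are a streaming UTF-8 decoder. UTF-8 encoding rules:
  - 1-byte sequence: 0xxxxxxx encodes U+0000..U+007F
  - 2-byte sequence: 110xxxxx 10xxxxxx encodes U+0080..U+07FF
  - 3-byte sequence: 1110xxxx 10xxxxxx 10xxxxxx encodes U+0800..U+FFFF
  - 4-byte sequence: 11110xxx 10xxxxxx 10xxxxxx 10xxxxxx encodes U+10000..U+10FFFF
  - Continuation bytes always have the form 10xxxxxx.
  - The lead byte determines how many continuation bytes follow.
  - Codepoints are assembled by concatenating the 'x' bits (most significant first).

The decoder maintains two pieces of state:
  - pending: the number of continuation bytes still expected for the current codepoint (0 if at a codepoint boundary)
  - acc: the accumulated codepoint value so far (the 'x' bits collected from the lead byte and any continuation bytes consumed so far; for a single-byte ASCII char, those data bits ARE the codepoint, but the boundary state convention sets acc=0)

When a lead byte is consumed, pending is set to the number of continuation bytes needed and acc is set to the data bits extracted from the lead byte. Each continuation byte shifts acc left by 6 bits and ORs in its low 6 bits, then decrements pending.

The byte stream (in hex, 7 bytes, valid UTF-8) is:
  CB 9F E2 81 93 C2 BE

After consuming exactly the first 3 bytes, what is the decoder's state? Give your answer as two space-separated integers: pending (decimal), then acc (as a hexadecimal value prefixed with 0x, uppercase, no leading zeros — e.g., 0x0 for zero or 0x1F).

Answer: 2 0x2

Derivation:
Byte[0]=CB: 2-byte lead. pending=1, acc=0xB
Byte[1]=9F: continuation. acc=(acc<<6)|0x1F=0x2DF, pending=0
Byte[2]=E2: 3-byte lead. pending=2, acc=0x2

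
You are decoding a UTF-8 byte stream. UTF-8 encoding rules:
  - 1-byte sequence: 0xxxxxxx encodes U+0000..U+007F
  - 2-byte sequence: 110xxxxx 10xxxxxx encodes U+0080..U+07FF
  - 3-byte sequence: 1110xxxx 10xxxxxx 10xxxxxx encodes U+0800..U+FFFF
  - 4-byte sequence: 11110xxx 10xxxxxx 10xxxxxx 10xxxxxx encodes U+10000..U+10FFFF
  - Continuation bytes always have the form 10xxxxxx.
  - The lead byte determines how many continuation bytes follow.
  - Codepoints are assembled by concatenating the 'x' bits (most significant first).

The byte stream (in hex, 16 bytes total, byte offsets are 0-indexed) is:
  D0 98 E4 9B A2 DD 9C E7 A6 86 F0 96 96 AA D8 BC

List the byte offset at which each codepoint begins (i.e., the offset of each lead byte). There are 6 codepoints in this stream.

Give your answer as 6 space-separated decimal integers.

Byte[0]=D0: 2-byte lead, need 1 cont bytes. acc=0x10
Byte[1]=98: continuation. acc=(acc<<6)|0x18=0x418
Completed: cp=U+0418 (starts at byte 0)
Byte[2]=E4: 3-byte lead, need 2 cont bytes. acc=0x4
Byte[3]=9B: continuation. acc=(acc<<6)|0x1B=0x11B
Byte[4]=A2: continuation. acc=(acc<<6)|0x22=0x46E2
Completed: cp=U+46E2 (starts at byte 2)
Byte[5]=DD: 2-byte lead, need 1 cont bytes. acc=0x1D
Byte[6]=9C: continuation. acc=(acc<<6)|0x1C=0x75C
Completed: cp=U+075C (starts at byte 5)
Byte[7]=E7: 3-byte lead, need 2 cont bytes. acc=0x7
Byte[8]=A6: continuation. acc=(acc<<6)|0x26=0x1E6
Byte[9]=86: continuation. acc=(acc<<6)|0x06=0x7986
Completed: cp=U+7986 (starts at byte 7)
Byte[10]=F0: 4-byte lead, need 3 cont bytes. acc=0x0
Byte[11]=96: continuation. acc=(acc<<6)|0x16=0x16
Byte[12]=96: continuation. acc=(acc<<6)|0x16=0x596
Byte[13]=AA: continuation. acc=(acc<<6)|0x2A=0x165AA
Completed: cp=U+165AA (starts at byte 10)
Byte[14]=D8: 2-byte lead, need 1 cont bytes. acc=0x18
Byte[15]=BC: continuation. acc=(acc<<6)|0x3C=0x63C
Completed: cp=U+063C (starts at byte 14)

Answer: 0 2 5 7 10 14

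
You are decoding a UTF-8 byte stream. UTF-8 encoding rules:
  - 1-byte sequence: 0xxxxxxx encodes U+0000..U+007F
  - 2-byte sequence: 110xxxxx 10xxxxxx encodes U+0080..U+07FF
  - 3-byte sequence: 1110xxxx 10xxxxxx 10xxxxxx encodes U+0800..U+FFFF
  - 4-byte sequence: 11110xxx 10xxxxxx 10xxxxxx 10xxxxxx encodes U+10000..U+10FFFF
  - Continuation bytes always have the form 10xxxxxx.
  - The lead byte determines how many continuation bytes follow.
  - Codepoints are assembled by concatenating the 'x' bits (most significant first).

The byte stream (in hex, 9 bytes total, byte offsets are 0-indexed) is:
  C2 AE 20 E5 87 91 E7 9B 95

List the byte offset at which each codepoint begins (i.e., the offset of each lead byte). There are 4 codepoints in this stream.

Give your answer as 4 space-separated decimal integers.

Byte[0]=C2: 2-byte lead, need 1 cont bytes. acc=0x2
Byte[1]=AE: continuation. acc=(acc<<6)|0x2E=0xAE
Completed: cp=U+00AE (starts at byte 0)
Byte[2]=20: 1-byte ASCII. cp=U+0020
Byte[3]=E5: 3-byte lead, need 2 cont bytes. acc=0x5
Byte[4]=87: continuation. acc=(acc<<6)|0x07=0x147
Byte[5]=91: continuation. acc=(acc<<6)|0x11=0x51D1
Completed: cp=U+51D1 (starts at byte 3)
Byte[6]=E7: 3-byte lead, need 2 cont bytes. acc=0x7
Byte[7]=9B: continuation. acc=(acc<<6)|0x1B=0x1DB
Byte[8]=95: continuation. acc=(acc<<6)|0x15=0x76D5
Completed: cp=U+76D5 (starts at byte 6)

Answer: 0 2 3 6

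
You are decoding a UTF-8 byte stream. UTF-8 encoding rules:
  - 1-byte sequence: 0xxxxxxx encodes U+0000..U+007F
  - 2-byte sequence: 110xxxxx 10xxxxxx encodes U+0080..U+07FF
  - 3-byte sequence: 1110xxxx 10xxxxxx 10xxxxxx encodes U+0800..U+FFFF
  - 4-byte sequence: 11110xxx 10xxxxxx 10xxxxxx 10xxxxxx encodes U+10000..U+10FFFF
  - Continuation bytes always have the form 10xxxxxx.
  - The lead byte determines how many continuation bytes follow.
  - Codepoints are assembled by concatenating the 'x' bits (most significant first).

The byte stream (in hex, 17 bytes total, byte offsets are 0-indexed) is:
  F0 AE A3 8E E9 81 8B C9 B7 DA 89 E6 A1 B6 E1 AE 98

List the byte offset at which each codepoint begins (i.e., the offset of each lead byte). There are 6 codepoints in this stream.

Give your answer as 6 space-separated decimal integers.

Byte[0]=F0: 4-byte lead, need 3 cont bytes. acc=0x0
Byte[1]=AE: continuation. acc=(acc<<6)|0x2E=0x2E
Byte[2]=A3: continuation. acc=(acc<<6)|0x23=0xBA3
Byte[3]=8E: continuation. acc=(acc<<6)|0x0E=0x2E8CE
Completed: cp=U+2E8CE (starts at byte 0)
Byte[4]=E9: 3-byte lead, need 2 cont bytes. acc=0x9
Byte[5]=81: continuation. acc=(acc<<6)|0x01=0x241
Byte[6]=8B: continuation. acc=(acc<<6)|0x0B=0x904B
Completed: cp=U+904B (starts at byte 4)
Byte[7]=C9: 2-byte lead, need 1 cont bytes. acc=0x9
Byte[8]=B7: continuation. acc=(acc<<6)|0x37=0x277
Completed: cp=U+0277 (starts at byte 7)
Byte[9]=DA: 2-byte lead, need 1 cont bytes. acc=0x1A
Byte[10]=89: continuation. acc=(acc<<6)|0x09=0x689
Completed: cp=U+0689 (starts at byte 9)
Byte[11]=E6: 3-byte lead, need 2 cont bytes. acc=0x6
Byte[12]=A1: continuation. acc=(acc<<6)|0x21=0x1A1
Byte[13]=B6: continuation. acc=(acc<<6)|0x36=0x6876
Completed: cp=U+6876 (starts at byte 11)
Byte[14]=E1: 3-byte lead, need 2 cont bytes. acc=0x1
Byte[15]=AE: continuation. acc=(acc<<6)|0x2E=0x6E
Byte[16]=98: continuation. acc=(acc<<6)|0x18=0x1B98
Completed: cp=U+1B98 (starts at byte 14)

Answer: 0 4 7 9 11 14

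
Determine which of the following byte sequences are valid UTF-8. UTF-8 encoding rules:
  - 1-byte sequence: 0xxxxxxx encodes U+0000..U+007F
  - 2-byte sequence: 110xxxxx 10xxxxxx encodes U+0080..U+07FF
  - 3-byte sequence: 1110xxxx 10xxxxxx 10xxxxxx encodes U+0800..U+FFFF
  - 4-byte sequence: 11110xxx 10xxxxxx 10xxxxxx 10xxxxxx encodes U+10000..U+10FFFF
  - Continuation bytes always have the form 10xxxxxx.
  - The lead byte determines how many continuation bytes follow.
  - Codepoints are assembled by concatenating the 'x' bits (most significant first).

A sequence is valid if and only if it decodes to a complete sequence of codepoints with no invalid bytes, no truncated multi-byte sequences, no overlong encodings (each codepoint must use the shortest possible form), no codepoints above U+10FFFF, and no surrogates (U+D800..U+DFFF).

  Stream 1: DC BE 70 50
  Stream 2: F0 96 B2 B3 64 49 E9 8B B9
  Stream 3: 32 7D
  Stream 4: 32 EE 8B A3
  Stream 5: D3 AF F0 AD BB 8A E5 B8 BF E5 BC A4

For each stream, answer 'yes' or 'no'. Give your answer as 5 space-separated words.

Answer: yes yes yes yes yes

Derivation:
Stream 1: decodes cleanly. VALID
Stream 2: decodes cleanly. VALID
Stream 3: decodes cleanly. VALID
Stream 4: decodes cleanly. VALID
Stream 5: decodes cleanly. VALID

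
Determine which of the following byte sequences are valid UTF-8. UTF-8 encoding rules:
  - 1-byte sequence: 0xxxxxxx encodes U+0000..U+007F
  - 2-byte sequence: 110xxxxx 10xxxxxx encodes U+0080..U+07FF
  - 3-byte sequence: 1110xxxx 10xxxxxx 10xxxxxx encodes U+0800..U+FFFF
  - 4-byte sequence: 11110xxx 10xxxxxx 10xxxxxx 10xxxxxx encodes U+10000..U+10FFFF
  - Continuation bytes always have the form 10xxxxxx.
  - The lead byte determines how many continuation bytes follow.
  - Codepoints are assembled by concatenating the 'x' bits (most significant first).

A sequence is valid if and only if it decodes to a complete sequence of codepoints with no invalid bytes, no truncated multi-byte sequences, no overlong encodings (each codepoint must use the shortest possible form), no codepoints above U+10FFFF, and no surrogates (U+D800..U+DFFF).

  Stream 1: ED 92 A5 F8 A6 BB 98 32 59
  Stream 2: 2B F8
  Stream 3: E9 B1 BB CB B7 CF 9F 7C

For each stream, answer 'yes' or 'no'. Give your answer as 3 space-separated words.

Stream 1: error at byte offset 3. INVALID
Stream 2: error at byte offset 1. INVALID
Stream 3: decodes cleanly. VALID

Answer: no no yes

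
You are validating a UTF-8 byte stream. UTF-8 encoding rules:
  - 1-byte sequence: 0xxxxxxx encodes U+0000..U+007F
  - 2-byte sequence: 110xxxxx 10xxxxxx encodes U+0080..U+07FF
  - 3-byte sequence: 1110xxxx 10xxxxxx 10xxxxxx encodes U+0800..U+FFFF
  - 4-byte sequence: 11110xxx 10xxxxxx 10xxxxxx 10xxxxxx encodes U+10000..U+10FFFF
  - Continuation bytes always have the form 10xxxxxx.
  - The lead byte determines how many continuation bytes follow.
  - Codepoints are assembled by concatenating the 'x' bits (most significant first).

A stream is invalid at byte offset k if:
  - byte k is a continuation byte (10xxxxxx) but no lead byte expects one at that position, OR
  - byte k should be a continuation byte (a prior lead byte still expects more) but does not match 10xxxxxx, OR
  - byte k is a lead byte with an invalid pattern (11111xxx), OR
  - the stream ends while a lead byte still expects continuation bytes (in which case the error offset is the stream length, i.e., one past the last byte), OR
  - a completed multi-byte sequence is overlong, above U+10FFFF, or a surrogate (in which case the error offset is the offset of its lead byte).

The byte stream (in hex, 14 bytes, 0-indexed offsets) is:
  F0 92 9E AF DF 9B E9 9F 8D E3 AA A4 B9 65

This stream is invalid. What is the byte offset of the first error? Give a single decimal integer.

Answer: 12

Derivation:
Byte[0]=F0: 4-byte lead, need 3 cont bytes. acc=0x0
Byte[1]=92: continuation. acc=(acc<<6)|0x12=0x12
Byte[2]=9E: continuation. acc=(acc<<6)|0x1E=0x49E
Byte[3]=AF: continuation. acc=(acc<<6)|0x2F=0x127AF
Completed: cp=U+127AF (starts at byte 0)
Byte[4]=DF: 2-byte lead, need 1 cont bytes. acc=0x1F
Byte[5]=9B: continuation. acc=(acc<<6)|0x1B=0x7DB
Completed: cp=U+07DB (starts at byte 4)
Byte[6]=E9: 3-byte lead, need 2 cont bytes. acc=0x9
Byte[7]=9F: continuation. acc=(acc<<6)|0x1F=0x25F
Byte[8]=8D: continuation. acc=(acc<<6)|0x0D=0x97CD
Completed: cp=U+97CD (starts at byte 6)
Byte[9]=E3: 3-byte lead, need 2 cont bytes. acc=0x3
Byte[10]=AA: continuation. acc=(acc<<6)|0x2A=0xEA
Byte[11]=A4: continuation. acc=(acc<<6)|0x24=0x3AA4
Completed: cp=U+3AA4 (starts at byte 9)
Byte[12]=B9: INVALID lead byte (not 0xxx/110x/1110/11110)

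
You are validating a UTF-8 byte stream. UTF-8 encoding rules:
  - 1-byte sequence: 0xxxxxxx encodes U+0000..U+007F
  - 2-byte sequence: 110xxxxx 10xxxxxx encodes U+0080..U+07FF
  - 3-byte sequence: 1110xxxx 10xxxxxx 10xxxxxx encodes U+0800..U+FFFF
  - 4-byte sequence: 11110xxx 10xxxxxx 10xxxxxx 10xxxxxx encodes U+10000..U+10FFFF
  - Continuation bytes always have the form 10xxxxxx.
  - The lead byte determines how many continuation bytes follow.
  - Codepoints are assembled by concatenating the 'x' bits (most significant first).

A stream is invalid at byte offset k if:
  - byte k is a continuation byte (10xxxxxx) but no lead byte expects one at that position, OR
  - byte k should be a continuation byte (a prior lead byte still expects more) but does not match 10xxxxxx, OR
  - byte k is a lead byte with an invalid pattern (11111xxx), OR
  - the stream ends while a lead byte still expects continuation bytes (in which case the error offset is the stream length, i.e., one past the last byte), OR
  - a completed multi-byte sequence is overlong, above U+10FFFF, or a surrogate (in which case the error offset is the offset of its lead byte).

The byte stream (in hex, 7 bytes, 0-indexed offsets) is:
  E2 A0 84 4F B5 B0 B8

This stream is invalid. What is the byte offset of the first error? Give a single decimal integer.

Byte[0]=E2: 3-byte lead, need 2 cont bytes. acc=0x2
Byte[1]=A0: continuation. acc=(acc<<6)|0x20=0xA0
Byte[2]=84: continuation. acc=(acc<<6)|0x04=0x2804
Completed: cp=U+2804 (starts at byte 0)
Byte[3]=4F: 1-byte ASCII. cp=U+004F
Byte[4]=B5: INVALID lead byte (not 0xxx/110x/1110/11110)

Answer: 4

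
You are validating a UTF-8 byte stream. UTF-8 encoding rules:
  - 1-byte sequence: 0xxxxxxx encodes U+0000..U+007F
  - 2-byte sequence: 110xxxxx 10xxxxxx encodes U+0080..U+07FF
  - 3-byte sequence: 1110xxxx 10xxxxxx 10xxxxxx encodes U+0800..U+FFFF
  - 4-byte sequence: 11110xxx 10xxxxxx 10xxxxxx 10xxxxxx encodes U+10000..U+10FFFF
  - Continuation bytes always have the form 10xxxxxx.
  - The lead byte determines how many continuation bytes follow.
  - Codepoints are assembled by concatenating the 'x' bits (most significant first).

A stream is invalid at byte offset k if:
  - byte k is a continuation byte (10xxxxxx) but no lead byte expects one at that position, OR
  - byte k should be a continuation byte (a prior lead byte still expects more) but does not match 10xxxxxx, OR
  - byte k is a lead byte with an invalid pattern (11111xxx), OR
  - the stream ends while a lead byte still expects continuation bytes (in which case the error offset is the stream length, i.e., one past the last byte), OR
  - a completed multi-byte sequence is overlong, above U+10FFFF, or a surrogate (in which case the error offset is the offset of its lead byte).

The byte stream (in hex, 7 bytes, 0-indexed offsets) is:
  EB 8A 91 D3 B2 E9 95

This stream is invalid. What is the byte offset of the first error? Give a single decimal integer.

Answer: 7

Derivation:
Byte[0]=EB: 3-byte lead, need 2 cont bytes. acc=0xB
Byte[1]=8A: continuation. acc=(acc<<6)|0x0A=0x2CA
Byte[2]=91: continuation. acc=(acc<<6)|0x11=0xB291
Completed: cp=U+B291 (starts at byte 0)
Byte[3]=D3: 2-byte lead, need 1 cont bytes. acc=0x13
Byte[4]=B2: continuation. acc=(acc<<6)|0x32=0x4F2
Completed: cp=U+04F2 (starts at byte 3)
Byte[5]=E9: 3-byte lead, need 2 cont bytes. acc=0x9
Byte[6]=95: continuation. acc=(acc<<6)|0x15=0x255
Byte[7]: stream ended, expected continuation. INVALID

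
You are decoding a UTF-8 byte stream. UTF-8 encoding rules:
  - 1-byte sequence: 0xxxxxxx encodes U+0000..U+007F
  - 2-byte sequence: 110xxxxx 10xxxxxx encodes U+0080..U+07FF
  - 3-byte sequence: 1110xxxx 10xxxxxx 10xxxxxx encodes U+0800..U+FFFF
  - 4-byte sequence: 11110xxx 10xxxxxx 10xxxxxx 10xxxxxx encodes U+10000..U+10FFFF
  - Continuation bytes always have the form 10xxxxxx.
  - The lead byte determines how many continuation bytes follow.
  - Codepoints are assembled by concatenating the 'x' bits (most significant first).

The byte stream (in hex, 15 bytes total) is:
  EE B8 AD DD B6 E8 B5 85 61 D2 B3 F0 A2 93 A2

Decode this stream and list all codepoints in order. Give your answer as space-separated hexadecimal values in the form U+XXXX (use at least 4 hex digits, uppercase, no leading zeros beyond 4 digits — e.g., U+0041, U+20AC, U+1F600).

Byte[0]=EE: 3-byte lead, need 2 cont bytes. acc=0xE
Byte[1]=B8: continuation. acc=(acc<<6)|0x38=0x3B8
Byte[2]=AD: continuation. acc=(acc<<6)|0x2D=0xEE2D
Completed: cp=U+EE2D (starts at byte 0)
Byte[3]=DD: 2-byte lead, need 1 cont bytes. acc=0x1D
Byte[4]=B6: continuation. acc=(acc<<6)|0x36=0x776
Completed: cp=U+0776 (starts at byte 3)
Byte[5]=E8: 3-byte lead, need 2 cont bytes. acc=0x8
Byte[6]=B5: continuation. acc=(acc<<6)|0x35=0x235
Byte[7]=85: continuation. acc=(acc<<6)|0x05=0x8D45
Completed: cp=U+8D45 (starts at byte 5)
Byte[8]=61: 1-byte ASCII. cp=U+0061
Byte[9]=D2: 2-byte lead, need 1 cont bytes. acc=0x12
Byte[10]=B3: continuation. acc=(acc<<6)|0x33=0x4B3
Completed: cp=U+04B3 (starts at byte 9)
Byte[11]=F0: 4-byte lead, need 3 cont bytes. acc=0x0
Byte[12]=A2: continuation. acc=(acc<<6)|0x22=0x22
Byte[13]=93: continuation. acc=(acc<<6)|0x13=0x893
Byte[14]=A2: continuation. acc=(acc<<6)|0x22=0x224E2
Completed: cp=U+224E2 (starts at byte 11)

Answer: U+EE2D U+0776 U+8D45 U+0061 U+04B3 U+224E2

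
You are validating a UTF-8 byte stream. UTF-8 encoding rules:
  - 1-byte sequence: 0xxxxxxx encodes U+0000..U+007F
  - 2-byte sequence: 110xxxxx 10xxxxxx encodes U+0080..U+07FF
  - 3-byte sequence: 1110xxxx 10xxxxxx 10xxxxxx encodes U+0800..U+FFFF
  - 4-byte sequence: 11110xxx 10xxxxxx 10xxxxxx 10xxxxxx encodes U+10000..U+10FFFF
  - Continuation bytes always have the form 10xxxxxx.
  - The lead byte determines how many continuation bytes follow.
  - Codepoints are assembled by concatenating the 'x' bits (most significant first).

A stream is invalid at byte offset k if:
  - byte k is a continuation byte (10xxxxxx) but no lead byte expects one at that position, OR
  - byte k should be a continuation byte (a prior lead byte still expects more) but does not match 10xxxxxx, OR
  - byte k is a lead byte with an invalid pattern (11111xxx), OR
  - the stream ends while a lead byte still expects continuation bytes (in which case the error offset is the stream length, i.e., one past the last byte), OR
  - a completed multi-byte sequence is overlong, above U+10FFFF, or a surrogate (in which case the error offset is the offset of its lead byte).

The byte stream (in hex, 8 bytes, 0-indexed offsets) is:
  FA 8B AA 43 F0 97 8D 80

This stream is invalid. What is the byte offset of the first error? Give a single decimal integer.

Byte[0]=FA: INVALID lead byte (not 0xxx/110x/1110/11110)

Answer: 0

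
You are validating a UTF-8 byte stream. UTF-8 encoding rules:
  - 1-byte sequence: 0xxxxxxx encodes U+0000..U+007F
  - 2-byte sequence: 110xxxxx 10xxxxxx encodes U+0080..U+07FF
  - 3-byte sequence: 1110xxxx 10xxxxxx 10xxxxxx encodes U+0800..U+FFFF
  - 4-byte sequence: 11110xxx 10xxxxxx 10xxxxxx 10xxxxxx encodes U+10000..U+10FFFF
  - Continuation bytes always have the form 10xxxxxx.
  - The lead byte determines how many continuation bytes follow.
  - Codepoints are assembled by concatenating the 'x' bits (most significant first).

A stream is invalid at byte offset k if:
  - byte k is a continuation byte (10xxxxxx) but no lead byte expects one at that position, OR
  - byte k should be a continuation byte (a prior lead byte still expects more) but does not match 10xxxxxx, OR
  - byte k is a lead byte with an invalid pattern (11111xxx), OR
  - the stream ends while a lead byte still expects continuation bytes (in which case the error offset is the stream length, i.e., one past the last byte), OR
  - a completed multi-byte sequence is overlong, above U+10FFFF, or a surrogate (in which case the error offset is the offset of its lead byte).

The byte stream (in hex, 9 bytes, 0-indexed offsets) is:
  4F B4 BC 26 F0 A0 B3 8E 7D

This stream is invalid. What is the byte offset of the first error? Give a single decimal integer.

Byte[0]=4F: 1-byte ASCII. cp=U+004F
Byte[1]=B4: INVALID lead byte (not 0xxx/110x/1110/11110)

Answer: 1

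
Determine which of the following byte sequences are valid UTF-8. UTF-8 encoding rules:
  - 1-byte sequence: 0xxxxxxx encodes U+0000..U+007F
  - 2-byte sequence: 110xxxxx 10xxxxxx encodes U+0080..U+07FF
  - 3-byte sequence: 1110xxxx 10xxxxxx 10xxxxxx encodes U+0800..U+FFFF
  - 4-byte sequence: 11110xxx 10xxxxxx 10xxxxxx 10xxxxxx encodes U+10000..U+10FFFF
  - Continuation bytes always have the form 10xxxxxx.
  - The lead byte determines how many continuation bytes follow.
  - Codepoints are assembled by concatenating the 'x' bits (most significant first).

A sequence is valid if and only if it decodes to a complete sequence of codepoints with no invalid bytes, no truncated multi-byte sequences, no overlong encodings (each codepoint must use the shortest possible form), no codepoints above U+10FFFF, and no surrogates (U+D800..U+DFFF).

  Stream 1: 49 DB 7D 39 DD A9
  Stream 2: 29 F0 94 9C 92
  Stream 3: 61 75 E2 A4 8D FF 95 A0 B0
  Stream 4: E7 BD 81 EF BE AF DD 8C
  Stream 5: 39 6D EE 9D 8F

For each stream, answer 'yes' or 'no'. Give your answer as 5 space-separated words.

Answer: no yes no yes yes

Derivation:
Stream 1: error at byte offset 2. INVALID
Stream 2: decodes cleanly. VALID
Stream 3: error at byte offset 5. INVALID
Stream 4: decodes cleanly. VALID
Stream 5: decodes cleanly. VALID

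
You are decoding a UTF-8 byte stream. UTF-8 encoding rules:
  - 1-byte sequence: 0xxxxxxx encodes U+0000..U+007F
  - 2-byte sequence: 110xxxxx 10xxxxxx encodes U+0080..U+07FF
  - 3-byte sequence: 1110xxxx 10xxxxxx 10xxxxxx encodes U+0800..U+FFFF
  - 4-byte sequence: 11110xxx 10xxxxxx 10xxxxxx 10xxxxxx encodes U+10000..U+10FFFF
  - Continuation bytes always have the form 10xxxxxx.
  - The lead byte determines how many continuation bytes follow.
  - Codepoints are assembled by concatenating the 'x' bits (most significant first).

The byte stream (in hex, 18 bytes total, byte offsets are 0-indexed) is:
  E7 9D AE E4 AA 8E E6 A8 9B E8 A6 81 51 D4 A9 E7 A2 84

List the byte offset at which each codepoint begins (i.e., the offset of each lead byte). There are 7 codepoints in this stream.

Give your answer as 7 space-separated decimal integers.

Byte[0]=E7: 3-byte lead, need 2 cont bytes. acc=0x7
Byte[1]=9D: continuation. acc=(acc<<6)|0x1D=0x1DD
Byte[2]=AE: continuation. acc=(acc<<6)|0x2E=0x776E
Completed: cp=U+776E (starts at byte 0)
Byte[3]=E4: 3-byte lead, need 2 cont bytes. acc=0x4
Byte[4]=AA: continuation. acc=(acc<<6)|0x2A=0x12A
Byte[5]=8E: continuation. acc=(acc<<6)|0x0E=0x4A8E
Completed: cp=U+4A8E (starts at byte 3)
Byte[6]=E6: 3-byte lead, need 2 cont bytes. acc=0x6
Byte[7]=A8: continuation. acc=(acc<<6)|0x28=0x1A8
Byte[8]=9B: continuation. acc=(acc<<6)|0x1B=0x6A1B
Completed: cp=U+6A1B (starts at byte 6)
Byte[9]=E8: 3-byte lead, need 2 cont bytes. acc=0x8
Byte[10]=A6: continuation. acc=(acc<<6)|0x26=0x226
Byte[11]=81: continuation. acc=(acc<<6)|0x01=0x8981
Completed: cp=U+8981 (starts at byte 9)
Byte[12]=51: 1-byte ASCII. cp=U+0051
Byte[13]=D4: 2-byte lead, need 1 cont bytes. acc=0x14
Byte[14]=A9: continuation. acc=(acc<<6)|0x29=0x529
Completed: cp=U+0529 (starts at byte 13)
Byte[15]=E7: 3-byte lead, need 2 cont bytes. acc=0x7
Byte[16]=A2: continuation. acc=(acc<<6)|0x22=0x1E2
Byte[17]=84: continuation. acc=(acc<<6)|0x04=0x7884
Completed: cp=U+7884 (starts at byte 15)

Answer: 0 3 6 9 12 13 15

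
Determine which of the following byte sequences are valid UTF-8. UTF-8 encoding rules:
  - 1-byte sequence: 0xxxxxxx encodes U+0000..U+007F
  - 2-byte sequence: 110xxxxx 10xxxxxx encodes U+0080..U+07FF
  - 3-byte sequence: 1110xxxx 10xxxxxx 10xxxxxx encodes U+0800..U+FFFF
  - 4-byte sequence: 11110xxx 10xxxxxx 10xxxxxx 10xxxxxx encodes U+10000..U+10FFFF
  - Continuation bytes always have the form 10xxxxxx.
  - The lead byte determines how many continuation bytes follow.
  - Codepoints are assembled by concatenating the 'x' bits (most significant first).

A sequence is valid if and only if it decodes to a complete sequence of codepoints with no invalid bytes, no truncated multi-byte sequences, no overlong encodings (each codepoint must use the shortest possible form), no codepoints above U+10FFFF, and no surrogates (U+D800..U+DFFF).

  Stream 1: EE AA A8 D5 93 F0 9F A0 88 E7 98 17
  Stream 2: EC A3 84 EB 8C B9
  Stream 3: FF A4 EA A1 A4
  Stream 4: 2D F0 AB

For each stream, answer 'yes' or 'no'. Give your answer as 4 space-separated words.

Answer: no yes no no

Derivation:
Stream 1: error at byte offset 11. INVALID
Stream 2: decodes cleanly. VALID
Stream 3: error at byte offset 0. INVALID
Stream 4: error at byte offset 3. INVALID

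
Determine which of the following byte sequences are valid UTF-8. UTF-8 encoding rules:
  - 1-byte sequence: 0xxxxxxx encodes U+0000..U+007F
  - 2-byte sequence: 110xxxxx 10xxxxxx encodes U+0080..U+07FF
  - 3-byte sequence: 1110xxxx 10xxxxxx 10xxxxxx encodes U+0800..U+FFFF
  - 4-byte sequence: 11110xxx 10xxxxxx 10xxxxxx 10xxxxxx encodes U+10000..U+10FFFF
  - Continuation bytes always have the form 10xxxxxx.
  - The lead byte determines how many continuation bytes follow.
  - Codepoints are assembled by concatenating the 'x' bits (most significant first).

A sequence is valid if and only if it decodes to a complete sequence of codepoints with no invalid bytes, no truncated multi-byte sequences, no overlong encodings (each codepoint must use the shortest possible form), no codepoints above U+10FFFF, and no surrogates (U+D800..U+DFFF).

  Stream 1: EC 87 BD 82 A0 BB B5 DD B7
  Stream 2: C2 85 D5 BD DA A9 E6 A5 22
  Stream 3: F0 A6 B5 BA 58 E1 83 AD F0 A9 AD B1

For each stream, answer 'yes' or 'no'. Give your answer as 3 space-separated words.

Answer: no no yes

Derivation:
Stream 1: error at byte offset 3. INVALID
Stream 2: error at byte offset 8. INVALID
Stream 3: decodes cleanly. VALID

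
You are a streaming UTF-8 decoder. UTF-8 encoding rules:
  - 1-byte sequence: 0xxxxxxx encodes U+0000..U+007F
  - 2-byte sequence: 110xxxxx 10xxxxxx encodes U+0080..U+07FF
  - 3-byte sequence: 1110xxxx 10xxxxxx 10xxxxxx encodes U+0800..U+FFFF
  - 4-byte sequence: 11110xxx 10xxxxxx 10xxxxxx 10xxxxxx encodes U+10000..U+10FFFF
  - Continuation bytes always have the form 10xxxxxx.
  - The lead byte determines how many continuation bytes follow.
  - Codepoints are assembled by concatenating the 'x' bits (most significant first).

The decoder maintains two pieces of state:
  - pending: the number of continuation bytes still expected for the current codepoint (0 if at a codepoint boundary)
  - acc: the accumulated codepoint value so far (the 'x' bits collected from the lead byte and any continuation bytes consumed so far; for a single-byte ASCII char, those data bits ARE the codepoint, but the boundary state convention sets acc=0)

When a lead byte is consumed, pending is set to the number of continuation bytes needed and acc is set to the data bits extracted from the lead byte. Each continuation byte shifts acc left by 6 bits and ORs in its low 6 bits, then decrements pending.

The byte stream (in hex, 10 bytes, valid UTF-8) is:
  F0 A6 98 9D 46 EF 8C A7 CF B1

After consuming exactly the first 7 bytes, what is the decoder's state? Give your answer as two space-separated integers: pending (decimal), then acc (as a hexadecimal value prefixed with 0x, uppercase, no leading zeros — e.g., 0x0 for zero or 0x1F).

Byte[0]=F0: 4-byte lead. pending=3, acc=0x0
Byte[1]=A6: continuation. acc=(acc<<6)|0x26=0x26, pending=2
Byte[2]=98: continuation. acc=(acc<<6)|0x18=0x998, pending=1
Byte[3]=9D: continuation. acc=(acc<<6)|0x1D=0x2661D, pending=0
Byte[4]=46: 1-byte. pending=0, acc=0x0
Byte[5]=EF: 3-byte lead. pending=2, acc=0xF
Byte[6]=8C: continuation. acc=(acc<<6)|0x0C=0x3CC, pending=1

Answer: 1 0x3CC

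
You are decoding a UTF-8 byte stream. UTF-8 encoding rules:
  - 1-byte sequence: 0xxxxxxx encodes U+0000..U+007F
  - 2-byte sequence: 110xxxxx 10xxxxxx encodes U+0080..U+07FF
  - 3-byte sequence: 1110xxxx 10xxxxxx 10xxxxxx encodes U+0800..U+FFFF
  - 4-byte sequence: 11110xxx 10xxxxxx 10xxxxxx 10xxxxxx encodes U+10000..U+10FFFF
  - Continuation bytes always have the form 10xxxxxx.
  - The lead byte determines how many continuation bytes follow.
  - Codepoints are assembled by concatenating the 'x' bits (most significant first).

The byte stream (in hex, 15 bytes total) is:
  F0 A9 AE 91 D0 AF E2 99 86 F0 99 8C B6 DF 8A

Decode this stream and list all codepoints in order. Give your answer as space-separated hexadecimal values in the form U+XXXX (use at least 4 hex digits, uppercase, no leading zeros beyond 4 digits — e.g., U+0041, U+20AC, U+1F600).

Byte[0]=F0: 4-byte lead, need 3 cont bytes. acc=0x0
Byte[1]=A9: continuation. acc=(acc<<6)|0x29=0x29
Byte[2]=AE: continuation. acc=(acc<<6)|0x2E=0xA6E
Byte[3]=91: continuation. acc=(acc<<6)|0x11=0x29B91
Completed: cp=U+29B91 (starts at byte 0)
Byte[4]=D0: 2-byte lead, need 1 cont bytes. acc=0x10
Byte[5]=AF: continuation. acc=(acc<<6)|0x2F=0x42F
Completed: cp=U+042F (starts at byte 4)
Byte[6]=E2: 3-byte lead, need 2 cont bytes. acc=0x2
Byte[7]=99: continuation. acc=(acc<<6)|0x19=0x99
Byte[8]=86: continuation. acc=(acc<<6)|0x06=0x2646
Completed: cp=U+2646 (starts at byte 6)
Byte[9]=F0: 4-byte lead, need 3 cont bytes. acc=0x0
Byte[10]=99: continuation. acc=(acc<<6)|0x19=0x19
Byte[11]=8C: continuation. acc=(acc<<6)|0x0C=0x64C
Byte[12]=B6: continuation. acc=(acc<<6)|0x36=0x19336
Completed: cp=U+19336 (starts at byte 9)
Byte[13]=DF: 2-byte lead, need 1 cont bytes. acc=0x1F
Byte[14]=8A: continuation. acc=(acc<<6)|0x0A=0x7CA
Completed: cp=U+07CA (starts at byte 13)

Answer: U+29B91 U+042F U+2646 U+19336 U+07CA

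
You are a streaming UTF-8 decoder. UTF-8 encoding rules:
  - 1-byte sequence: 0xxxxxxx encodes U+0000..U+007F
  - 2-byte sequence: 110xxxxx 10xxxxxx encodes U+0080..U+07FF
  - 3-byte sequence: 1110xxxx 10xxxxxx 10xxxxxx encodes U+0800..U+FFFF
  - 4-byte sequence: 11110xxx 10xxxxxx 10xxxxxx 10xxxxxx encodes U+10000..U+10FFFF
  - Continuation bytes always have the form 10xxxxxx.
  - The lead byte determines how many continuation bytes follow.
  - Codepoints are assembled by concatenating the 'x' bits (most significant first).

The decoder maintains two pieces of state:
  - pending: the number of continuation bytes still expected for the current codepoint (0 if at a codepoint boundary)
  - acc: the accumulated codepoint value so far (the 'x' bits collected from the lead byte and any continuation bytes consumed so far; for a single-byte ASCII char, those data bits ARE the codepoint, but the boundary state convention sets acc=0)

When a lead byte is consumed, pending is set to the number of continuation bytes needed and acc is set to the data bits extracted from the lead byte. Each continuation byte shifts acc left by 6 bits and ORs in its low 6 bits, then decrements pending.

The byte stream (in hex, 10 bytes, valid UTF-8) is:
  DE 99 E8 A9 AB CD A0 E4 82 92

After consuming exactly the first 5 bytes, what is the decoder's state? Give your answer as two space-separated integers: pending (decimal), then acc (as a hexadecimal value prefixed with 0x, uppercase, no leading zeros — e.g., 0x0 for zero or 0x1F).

Byte[0]=DE: 2-byte lead. pending=1, acc=0x1E
Byte[1]=99: continuation. acc=(acc<<6)|0x19=0x799, pending=0
Byte[2]=E8: 3-byte lead. pending=2, acc=0x8
Byte[3]=A9: continuation. acc=(acc<<6)|0x29=0x229, pending=1
Byte[4]=AB: continuation. acc=(acc<<6)|0x2B=0x8A6B, pending=0

Answer: 0 0x8A6B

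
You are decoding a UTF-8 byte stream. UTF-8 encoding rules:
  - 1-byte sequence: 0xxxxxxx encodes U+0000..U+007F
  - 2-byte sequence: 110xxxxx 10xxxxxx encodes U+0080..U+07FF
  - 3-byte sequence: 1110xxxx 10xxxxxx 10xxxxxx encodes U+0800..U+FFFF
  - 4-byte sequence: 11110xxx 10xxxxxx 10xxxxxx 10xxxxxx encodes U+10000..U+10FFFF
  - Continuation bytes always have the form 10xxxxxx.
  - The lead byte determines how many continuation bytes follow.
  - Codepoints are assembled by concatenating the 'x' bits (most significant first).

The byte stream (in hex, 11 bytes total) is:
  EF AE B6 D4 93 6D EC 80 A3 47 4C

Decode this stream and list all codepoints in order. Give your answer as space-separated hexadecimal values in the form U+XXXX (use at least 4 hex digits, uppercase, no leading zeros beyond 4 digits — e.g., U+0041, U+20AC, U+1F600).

Answer: U+FBB6 U+0513 U+006D U+C023 U+0047 U+004C

Derivation:
Byte[0]=EF: 3-byte lead, need 2 cont bytes. acc=0xF
Byte[1]=AE: continuation. acc=(acc<<6)|0x2E=0x3EE
Byte[2]=B6: continuation. acc=(acc<<6)|0x36=0xFBB6
Completed: cp=U+FBB6 (starts at byte 0)
Byte[3]=D4: 2-byte lead, need 1 cont bytes. acc=0x14
Byte[4]=93: continuation. acc=(acc<<6)|0x13=0x513
Completed: cp=U+0513 (starts at byte 3)
Byte[5]=6D: 1-byte ASCII. cp=U+006D
Byte[6]=EC: 3-byte lead, need 2 cont bytes. acc=0xC
Byte[7]=80: continuation. acc=(acc<<6)|0x00=0x300
Byte[8]=A3: continuation. acc=(acc<<6)|0x23=0xC023
Completed: cp=U+C023 (starts at byte 6)
Byte[9]=47: 1-byte ASCII. cp=U+0047
Byte[10]=4C: 1-byte ASCII. cp=U+004C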